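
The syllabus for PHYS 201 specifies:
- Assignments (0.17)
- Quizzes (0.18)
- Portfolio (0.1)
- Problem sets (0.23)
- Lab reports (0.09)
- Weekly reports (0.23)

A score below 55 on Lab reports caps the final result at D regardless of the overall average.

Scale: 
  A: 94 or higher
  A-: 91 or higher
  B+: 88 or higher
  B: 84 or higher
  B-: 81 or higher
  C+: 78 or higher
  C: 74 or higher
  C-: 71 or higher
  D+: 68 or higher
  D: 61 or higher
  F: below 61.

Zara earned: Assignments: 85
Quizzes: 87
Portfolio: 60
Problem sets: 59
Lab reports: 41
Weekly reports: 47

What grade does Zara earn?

Lab reports score 41 < 55: minimum not met.
Weighted total:
  Assignments 85 × 0.17 = 14.45
  Quizzes 87 × 0.18 = 15.66
  Portfolio 60 × 0.1 = 6
  Problem sets 59 × 0.23 = 13.57
  Lab reports 41 × 0.09 = 3.69
  Weekly reports 47 × 0.23 = 10.81
Sum = 64.18
64.18 would be D; cap at D applies → D.

D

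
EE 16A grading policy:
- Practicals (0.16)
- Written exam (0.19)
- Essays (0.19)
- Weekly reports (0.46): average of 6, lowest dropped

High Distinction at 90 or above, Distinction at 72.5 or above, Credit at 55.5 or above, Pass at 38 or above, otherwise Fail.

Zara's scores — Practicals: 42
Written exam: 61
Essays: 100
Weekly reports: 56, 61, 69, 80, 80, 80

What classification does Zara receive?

Credit

Weekly reports: drop 56 → average of remaining 5 = 370/5 = 74
Weighted total:
  Practicals 42 × 0.16 = 6.72
  Written exam 61 × 0.19 = 11.59
  Essays 100 × 0.19 = 19
  Weekly reports 74 × 0.46 = 34.04
Sum = 71.35
71.35 is ≥ 55.5 and < 72.5 → Credit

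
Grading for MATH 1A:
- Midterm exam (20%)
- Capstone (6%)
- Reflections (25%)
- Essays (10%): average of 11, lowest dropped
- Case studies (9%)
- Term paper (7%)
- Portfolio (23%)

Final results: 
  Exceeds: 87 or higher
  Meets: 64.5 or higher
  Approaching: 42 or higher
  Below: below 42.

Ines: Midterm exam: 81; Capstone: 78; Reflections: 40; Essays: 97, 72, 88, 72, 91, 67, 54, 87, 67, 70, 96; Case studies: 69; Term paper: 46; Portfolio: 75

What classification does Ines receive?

Essays: drop 54 → average of remaining 10 = 807/10 = 80.7
Weighted total:
  Midterm exam 81 × 0.2 = 16.2
  Capstone 78 × 0.06 = 4.68
  Reflections 40 × 0.25 = 10
  Essays 80.7 × 0.1 = 8.07
  Case studies 69 × 0.09 = 6.21
  Term paper 46 × 0.07 = 3.22
  Portfolio 75 × 0.23 = 17.25
Sum = 65.63
65.63 is ≥ 64.5 and < 87 → Meets

Meets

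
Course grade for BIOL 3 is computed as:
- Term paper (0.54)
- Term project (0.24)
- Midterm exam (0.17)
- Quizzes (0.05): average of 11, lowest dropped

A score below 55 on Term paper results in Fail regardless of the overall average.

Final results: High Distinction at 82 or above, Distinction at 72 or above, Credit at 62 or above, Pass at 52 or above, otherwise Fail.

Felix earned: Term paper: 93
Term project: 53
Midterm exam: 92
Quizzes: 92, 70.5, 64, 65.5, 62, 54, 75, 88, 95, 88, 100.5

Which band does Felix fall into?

Quizzes: drop 54 → average of remaining 10 = 800.5/10 = 80.05
Term paper score 93 ≥ 55: minimum met.
Weighted total:
  Term paper 93 × 0.54 = 50.22
  Term project 53 × 0.24 = 12.72
  Midterm exam 92 × 0.17 = 15.64
  Quizzes 80.05 × 0.05 = 4.0025
Sum = 82.5825
82.5825 ≥ 82 → High Distinction

High Distinction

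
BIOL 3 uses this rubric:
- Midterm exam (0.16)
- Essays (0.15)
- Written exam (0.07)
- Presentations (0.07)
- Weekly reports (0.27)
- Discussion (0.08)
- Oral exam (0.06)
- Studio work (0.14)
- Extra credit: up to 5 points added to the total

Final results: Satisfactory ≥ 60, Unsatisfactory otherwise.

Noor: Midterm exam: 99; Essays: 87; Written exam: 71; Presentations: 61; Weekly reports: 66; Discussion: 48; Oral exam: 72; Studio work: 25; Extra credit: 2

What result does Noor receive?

Satisfactory

Weighted total:
  Midterm exam 99 × 0.16 = 15.84
  Essays 87 × 0.15 = 13.05
  Written exam 71 × 0.07 = 4.97
  Presentations 61 × 0.07 = 4.27
  Weekly reports 66 × 0.27 = 17.82
  Discussion 48 × 0.08 = 3.84
  Oral exam 72 × 0.06 = 4.32
  Studio work 25 × 0.14 = 3.5
Sum = 67.61
Extra credit: 67.61 + 2 = 69.61
69.61 ≥ 60 → Satisfactory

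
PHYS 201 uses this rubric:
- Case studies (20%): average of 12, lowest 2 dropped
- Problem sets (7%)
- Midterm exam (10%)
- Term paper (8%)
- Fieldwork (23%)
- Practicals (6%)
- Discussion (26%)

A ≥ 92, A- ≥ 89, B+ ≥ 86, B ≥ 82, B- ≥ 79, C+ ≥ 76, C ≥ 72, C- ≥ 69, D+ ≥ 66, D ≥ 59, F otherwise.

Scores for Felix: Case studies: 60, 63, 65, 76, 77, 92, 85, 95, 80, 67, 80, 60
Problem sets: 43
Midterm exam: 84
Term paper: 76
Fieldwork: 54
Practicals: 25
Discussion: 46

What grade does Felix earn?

F

Case studies: drop 60, 60 → average of remaining 10 = 780/10 = 78
Weighted total:
  Case studies 78 × 0.2 = 15.6
  Problem sets 43 × 0.07 = 3.01
  Midterm exam 84 × 0.1 = 8.4
  Term paper 76 × 0.08 = 6.08
  Fieldwork 54 × 0.23 = 12.42
  Practicals 25 × 0.06 = 1.5
  Discussion 46 × 0.26 = 11.96
Sum = 58.97
58.97 < 59 → F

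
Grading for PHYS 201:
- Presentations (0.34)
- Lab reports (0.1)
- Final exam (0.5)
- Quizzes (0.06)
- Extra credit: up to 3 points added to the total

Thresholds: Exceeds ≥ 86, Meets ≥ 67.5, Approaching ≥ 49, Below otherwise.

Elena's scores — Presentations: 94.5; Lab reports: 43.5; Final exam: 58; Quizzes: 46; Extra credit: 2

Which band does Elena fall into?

Weighted total:
  Presentations 94.5 × 0.34 = 32.13
  Lab reports 43.5 × 0.1 = 4.35
  Final exam 58 × 0.5 = 29
  Quizzes 46 × 0.06 = 2.76
Sum = 68.24
Extra credit: 68.24 + 2 = 70.24
70.24 is ≥ 67.5 and < 86 → Meets

Meets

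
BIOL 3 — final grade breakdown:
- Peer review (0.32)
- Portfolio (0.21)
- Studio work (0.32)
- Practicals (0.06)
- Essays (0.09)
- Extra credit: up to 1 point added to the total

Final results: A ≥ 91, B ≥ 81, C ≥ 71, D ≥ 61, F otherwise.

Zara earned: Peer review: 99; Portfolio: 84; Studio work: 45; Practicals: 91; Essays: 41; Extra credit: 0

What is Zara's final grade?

C

Weighted total:
  Peer review 99 × 0.32 = 31.68
  Portfolio 84 × 0.21 = 17.64
  Studio work 45 × 0.32 = 14.4
  Practicals 91 × 0.06 = 5.46
  Essays 41 × 0.09 = 3.69
Sum = 72.87
Extra credit: 72.87 + 0 = 72.87
72.87 is ≥ 71 and < 81 → C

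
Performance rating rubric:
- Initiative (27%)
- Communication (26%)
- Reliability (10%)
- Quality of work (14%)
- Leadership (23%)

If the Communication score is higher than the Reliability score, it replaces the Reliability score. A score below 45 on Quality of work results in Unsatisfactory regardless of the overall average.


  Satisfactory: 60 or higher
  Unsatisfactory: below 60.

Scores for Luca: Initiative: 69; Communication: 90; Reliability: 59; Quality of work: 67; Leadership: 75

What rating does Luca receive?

Satisfactory

Communication (90) > Reliability (59), so Reliability counts as 90.
Quality of work score 67 ≥ 45: minimum met.
Weighted total:
  Initiative 69 × 0.27 = 18.63
  Communication 90 × 0.26 = 23.4
  Reliability 90 × 0.1 = 9
  Quality of work 67 × 0.14 = 9.38
  Leadership 75 × 0.23 = 17.25
Sum = 77.66
77.66 ≥ 60 → Satisfactory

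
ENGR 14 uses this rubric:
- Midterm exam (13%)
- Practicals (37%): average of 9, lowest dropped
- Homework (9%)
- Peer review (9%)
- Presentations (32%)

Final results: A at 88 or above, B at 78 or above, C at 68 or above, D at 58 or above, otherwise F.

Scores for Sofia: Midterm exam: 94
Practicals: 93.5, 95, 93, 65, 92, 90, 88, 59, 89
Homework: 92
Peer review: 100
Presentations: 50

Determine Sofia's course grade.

B

Practicals: drop 59 → average of remaining 8 = 705.5/8 = 88.1875
Weighted total:
  Midterm exam 94 × 0.13 = 12.22
  Practicals 88.1875 × 0.37 = 32.629375
  Homework 92 × 0.09 = 8.28
  Peer review 100 × 0.09 = 9
  Presentations 50 × 0.32 = 16
Sum = 78.129375
78.129375 is ≥ 78 and < 88 → B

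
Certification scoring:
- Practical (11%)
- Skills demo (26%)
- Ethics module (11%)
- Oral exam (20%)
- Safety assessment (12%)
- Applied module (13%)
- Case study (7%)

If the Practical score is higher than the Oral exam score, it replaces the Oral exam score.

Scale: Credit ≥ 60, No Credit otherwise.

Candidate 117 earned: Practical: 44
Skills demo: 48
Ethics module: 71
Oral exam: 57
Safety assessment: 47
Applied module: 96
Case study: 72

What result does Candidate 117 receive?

No Credit

Practical (44) ≤ Oral exam (57), so Oral exam stays at 57.
Weighted total:
  Practical 44 × 0.11 = 4.84
  Skills demo 48 × 0.26 = 12.48
  Ethics module 71 × 0.11 = 7.81
  Oral exam 57 × 0.2 = 11.4
  Safety assessment 47 × 0.12 = 5.64
  Applied module 96 × 0.13 = 12.48
  Case study 72 × 0.07 = 5.04
Sum = 59.69
59.69 < 60 → No Credit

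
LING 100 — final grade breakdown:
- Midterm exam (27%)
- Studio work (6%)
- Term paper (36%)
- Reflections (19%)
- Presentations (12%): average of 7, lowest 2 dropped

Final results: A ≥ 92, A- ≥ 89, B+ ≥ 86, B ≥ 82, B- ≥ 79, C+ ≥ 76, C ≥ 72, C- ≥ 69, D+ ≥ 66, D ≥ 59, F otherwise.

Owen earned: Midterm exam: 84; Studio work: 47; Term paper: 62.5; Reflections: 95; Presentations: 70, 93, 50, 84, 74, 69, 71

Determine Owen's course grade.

Presentations: drop 50, 69 → average of remaining 5 = 392/5 = 78.4
Weighted total:
  Midterm exam 84 × 0.27 = 22.68
  Studio work 47 × 0.06 = 2.82
  Term paper 62.5 × 0.36 = 22.5
  Reflections 95 × 0.19 = 18.05
  Presentations 78.4 × 0.12 = 9.408
Sum = 75.458
75.458 is ≥ 72 and < 76 → C

C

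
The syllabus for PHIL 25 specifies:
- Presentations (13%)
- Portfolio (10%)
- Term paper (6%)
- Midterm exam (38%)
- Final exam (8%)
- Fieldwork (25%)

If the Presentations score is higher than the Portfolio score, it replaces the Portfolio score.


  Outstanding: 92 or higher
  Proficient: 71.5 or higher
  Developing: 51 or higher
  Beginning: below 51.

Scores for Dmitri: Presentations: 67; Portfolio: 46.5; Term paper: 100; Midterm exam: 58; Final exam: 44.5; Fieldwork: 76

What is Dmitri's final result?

Presentations (67) > Portfolio (46.5), so Portfolio counts as 67.
Weighted total:
  Presentations 67 × 0.13 = 8.71
  Portfolio 67 × 0.1 = 6.7
  Term paper 100 × 0.06 = 6
  Midterm exam 58 × 0.38 = 22.04
  Final exam 44.5 × 0.08 = 3.56
  Fieldwork 76 × 0.25 = 19
Sum = 66.01
66.01 is ≥ 51 and < 71.5 → Developing

Developing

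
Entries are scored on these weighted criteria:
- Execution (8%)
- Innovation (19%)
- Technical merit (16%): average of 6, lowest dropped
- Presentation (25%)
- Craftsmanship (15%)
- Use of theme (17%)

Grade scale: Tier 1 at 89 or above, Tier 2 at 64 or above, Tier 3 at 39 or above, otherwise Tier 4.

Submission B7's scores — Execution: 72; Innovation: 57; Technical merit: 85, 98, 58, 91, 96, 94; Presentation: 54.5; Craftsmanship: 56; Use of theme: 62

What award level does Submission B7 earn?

Technical merit: drop 58 → average of remaining 5 = 464/5 = 92.8
Weighted total:
  Execution 72 × 0.08 = 5.76
  Innovation 57 × 0.19 = 10.83
  Technical merit 92.8 × 0.16 = 14.848
  Presentation 54.5 × 0.25 = 13.625
  Craftsmanship 56 × 0.15 = 8.4
  Use of theme 62 × 0.17 = 10.54
Sum = 64.003
64.003 is ≥ 64 and < 89 → Tier 2

Tier 2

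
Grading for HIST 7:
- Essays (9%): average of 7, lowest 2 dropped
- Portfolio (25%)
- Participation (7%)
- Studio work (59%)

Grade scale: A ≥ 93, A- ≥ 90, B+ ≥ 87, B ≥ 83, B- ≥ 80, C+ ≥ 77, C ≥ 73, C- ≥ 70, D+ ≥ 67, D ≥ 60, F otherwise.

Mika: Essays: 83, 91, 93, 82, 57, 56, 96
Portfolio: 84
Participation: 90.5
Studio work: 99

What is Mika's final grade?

A

Essays: drop 56, 57 → average of remaining 5 = 445/5 = 89
Weighted total:
  Essays 89 × 0.09 = 8.01
  Portfolio 84 × 0.25 = 21
  Participation 90.5 × 0.07 = 6.335
  Studio work 99 × 0.59 = 58.41
Sum = 93.755
93.755 ≥ 93 → A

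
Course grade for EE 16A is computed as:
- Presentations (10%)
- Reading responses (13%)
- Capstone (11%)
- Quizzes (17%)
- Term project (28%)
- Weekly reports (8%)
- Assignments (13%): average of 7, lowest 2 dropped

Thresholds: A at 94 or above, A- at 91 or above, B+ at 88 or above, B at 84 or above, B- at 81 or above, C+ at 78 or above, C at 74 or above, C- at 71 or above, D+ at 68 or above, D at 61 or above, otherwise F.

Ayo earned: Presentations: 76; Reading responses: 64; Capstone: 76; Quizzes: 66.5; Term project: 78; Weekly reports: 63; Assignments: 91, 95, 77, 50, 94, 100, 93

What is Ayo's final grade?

Assignments: drop 50, 77 → average of remaining 5 = 473/5 = 94.6
Weighted total:
  Presentations 76 × 0.1 = 7.6
  Reading responses 64 × 0.13 = 8.32
  Capstone 76 × 0.11 = 8.36
  Quizzes 66.5 × 0.17 = 11.305
  Term project 78 × 0.28 = 21.84
  Weekly reports 63 × 0.08 = 5.04
  Assignments 94.6 × 0.13 = 12.298
Sum = 74.763
74.763 is ≥ 74 and < 78 → C

C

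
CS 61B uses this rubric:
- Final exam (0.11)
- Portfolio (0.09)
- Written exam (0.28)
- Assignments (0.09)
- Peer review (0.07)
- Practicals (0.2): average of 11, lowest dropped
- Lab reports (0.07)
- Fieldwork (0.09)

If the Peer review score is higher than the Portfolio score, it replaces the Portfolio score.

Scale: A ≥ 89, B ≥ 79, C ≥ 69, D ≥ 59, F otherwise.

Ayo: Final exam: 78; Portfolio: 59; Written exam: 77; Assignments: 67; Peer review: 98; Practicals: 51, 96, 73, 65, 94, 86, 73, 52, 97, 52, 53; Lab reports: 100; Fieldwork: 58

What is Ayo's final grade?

C

Practicals: drop 51 → average of remaining 10 = 741/10 = 74.1
Peer review (98) > Portfolio (59), so Portfolio counts as 98.
Weighted total:
  Final exam 78 × 0.11 = 8.58
  Portfolio 98 × 0.09 = 8.82
  Written exam 77 × 0.28 = 21.56
  Assignments 67 × 0.09 = 6.03
  Peer review 98 × 0.07 = 6.86
  Practicals 74.1 × 0.2 = 14.82
  Lab reports 100 × 0.07 = 7
  Fieldwork 58 × 0.09 = 5.22
Sum = 78.89
78.89 is ≥ 69 and < 79 → C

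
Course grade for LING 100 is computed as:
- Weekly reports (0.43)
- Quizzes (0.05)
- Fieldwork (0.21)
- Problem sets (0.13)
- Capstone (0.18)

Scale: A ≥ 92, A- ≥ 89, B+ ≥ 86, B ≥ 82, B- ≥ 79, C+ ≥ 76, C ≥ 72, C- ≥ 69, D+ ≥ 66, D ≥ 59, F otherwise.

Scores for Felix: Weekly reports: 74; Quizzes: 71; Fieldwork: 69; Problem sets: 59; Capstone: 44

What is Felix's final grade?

D

Weighted total:
  Weekly reports 74 × 0.43 = 31.82
  Quizzes 71 × 0.05 = 3.55
  Fieldwork 69 × 0.21 = 14.49
  Problem sets 59 × 0.13 = 7.67
  Capstone 44 × 0.18 = 7.92
Sum = 65.45
65.45 is ≥ 59 and < 66 → D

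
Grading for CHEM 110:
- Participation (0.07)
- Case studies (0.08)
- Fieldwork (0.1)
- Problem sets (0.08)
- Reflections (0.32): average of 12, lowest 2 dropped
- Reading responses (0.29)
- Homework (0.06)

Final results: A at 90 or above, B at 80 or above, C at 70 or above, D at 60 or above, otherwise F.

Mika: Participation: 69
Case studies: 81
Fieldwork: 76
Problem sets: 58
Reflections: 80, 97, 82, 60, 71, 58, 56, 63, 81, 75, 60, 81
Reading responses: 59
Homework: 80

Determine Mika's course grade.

D

Reflections: drop 56, 58 → average of remaining 10 = 750/10 = 75
Weighted total:
  Participation 69 × 0.07 = 4.83
  Case studies 81 × 0.08 = 6.48
  Fieldwork 76 × 0.1 = 7.6
  Problem sets 58 × 0.08 = 4.64
  Reflections 75 × 0.32 = 24
  Reading responses 59 × 0.29 = 17.11
  Homework 80 × 0.06 = 4.8
Sum = 69.46
69.46 is ≥ 60 and < 70 → D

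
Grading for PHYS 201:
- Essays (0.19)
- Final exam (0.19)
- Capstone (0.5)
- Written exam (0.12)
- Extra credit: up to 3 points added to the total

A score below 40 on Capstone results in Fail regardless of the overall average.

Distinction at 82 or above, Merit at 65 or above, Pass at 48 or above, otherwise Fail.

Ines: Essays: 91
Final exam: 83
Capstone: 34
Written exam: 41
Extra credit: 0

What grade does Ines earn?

Capstone score 34 < 40: minimum not met.
Weighted total:
  Essays 91 × 0.19 = 17.29
  Final exam 83 × 0.19 = 15.77
  Capstone 34 × 0.5 = 17
  Written exam 41 × 0.12 = 4.92
Sum = 54.98
Extra credit: 54.98 + 0 = 54.98
Because the Capstone minimum was not met, the result is Fail.

Fail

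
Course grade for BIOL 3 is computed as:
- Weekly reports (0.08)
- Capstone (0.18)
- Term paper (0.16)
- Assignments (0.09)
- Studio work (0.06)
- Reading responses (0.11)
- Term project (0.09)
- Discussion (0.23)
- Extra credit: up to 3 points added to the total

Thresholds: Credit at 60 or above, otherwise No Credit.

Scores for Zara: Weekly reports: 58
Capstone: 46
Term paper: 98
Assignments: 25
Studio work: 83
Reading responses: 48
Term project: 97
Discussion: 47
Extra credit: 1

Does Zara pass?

Credit

Weighted total:
  Weekly reports 58 × 0.08 = 4.64
  Capstone 46 × 0.18 = 8.28
  Term paper 98 × 0.16 = 15.68
  Assignments 25 × 0.09 = 2.25
  Studio work 83 × 0.06 = 4.98
  Reading responses 48 × 0.11 = 5.28
  Term project 97 × 0.09 = 8.73
  Discussion 47 × 0.23 = 10.81
Sum = 60.65
Extra credit: 60.65 + 1 = 61.65
61.65 ≥ 60 → Credit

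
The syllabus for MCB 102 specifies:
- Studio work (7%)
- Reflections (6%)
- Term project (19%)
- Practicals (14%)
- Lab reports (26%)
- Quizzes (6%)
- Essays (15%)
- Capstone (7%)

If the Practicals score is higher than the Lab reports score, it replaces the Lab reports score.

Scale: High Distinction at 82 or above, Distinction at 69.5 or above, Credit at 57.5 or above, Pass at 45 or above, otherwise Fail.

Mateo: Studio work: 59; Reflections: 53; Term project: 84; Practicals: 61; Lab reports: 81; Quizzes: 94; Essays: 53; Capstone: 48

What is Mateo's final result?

Distinction

Practicals (61) ≤ Lab reports (81), so Lab reports stays at 81.
Weighted total:
  Studio work 59 × 0.07 = 4.13
  Reflections 53 × 0.06 = 3.18
  Term project 84 × 0.19 = 15.96
  Practicals 61 × 0.14 = 8.54
  Lab reports 81 × 0.26 = 21.06
  Quizzes 94 × 0.06 = 5.64
  Essays 53 × 0.15 = 7.95
  Capstone 48 × 0.07 = 3.36
Sum = 69.82
69.82 is ≥ 69.5 and < 82 → Distinction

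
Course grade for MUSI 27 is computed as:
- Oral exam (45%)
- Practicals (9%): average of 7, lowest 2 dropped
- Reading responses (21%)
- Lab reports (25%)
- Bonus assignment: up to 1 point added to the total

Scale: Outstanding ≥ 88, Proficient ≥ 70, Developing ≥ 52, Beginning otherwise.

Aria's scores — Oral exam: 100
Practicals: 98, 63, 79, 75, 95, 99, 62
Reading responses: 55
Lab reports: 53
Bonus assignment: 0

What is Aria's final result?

Practicals: drop 62, 63 → average of remaining 5 = 446/5 = 89.2
Weighted total:
  Oral exam 100 × 0.45 = 45
  Practicals 89.2 × 0.09 = 8.028
  Reading responses 55 × 0.21 = 11.55
  Lab reports 53 × 0.25 = 13.25
Sum = 77.828
Bonus assignment: 77.828 + 0 = 77.828
77.828 is ≥ 70 and < 88 → Proficient

Proficient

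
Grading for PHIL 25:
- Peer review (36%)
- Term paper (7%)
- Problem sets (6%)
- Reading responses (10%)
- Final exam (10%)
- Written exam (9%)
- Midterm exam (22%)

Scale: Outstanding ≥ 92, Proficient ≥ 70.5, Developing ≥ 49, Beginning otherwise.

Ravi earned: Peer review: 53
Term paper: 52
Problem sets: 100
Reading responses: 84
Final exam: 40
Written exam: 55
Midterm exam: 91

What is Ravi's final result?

Developing

Weighted total:
  Peer review 53 × 0.36 = 19.08
  Term paper 52 × 0.07 = 3.64
  Problem sets 100 × 0.06 = 6
  Reading responses 84 × 0.1 = 8.4
  Final exam 40 × 0.1 = 4
  Written exam 55 × 0.09 = 4.95
  Midterm exam 91 × 0.22 = 20.02
Sum = 66.09
66.09 is ≥ 49 and < 70.5 → Developing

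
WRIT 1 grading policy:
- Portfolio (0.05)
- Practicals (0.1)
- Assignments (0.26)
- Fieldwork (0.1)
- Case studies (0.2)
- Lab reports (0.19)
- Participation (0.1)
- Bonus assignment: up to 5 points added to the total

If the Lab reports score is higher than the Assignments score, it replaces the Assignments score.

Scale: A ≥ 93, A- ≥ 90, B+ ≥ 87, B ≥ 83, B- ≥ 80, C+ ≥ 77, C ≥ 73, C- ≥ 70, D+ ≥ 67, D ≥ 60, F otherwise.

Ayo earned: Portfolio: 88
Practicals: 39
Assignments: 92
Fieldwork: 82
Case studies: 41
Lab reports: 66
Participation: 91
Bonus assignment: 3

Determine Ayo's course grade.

Lab reports (66) ≤ Assignments (92), so Assignments stays at 92.
Weighted total:
  Portfolio 88 × 0.05 = 4.4
  Practicals 39 × 0.1 = 3.9
  Assignments 92 × 0.26 = 23.92
  Fieldwork 82 × 0.1 = 8.2
  Case studies 41 × 0.2 = 8.2
  Lab reports 66 × 0.19 = 12.54
  Participation 91 × 0.1 = 9.1
Sum = 70.26
Bonus assignment: 70.26 + 3 = 73.26
73.26 is ≥ 73 and < 77 → C

C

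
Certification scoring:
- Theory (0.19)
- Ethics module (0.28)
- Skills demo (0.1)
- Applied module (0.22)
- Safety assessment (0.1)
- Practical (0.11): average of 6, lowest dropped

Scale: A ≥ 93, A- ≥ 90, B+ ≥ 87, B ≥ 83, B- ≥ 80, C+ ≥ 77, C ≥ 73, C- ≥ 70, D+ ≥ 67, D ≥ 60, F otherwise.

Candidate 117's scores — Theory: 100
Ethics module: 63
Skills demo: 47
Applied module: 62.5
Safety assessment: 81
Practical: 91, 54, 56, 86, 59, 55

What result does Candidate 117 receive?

C-

Practical: drop 54 → average of remaining 5 = 347/5 = 69.4
Weighted total:
  Theory 100 × 0.19 = 19
  Ethics module 63 × 0.28 = 17.64
  Skills demo 47 × 0.1 = 4.7
  Applied module 62.5 × 0.22 = 13.75
  Safety assessment 81 × 0.1 = 8.1
  Practical 69.4 × 0.11 = 7.634
Sum = 70.824
70.824 is ≥ 70 and < 73 → C-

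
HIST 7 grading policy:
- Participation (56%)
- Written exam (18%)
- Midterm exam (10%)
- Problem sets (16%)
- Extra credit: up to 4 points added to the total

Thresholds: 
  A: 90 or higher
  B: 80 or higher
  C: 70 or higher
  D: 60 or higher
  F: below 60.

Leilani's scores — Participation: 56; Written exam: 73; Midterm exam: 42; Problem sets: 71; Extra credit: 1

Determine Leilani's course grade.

Weighted total:
  Participation 56 × 0.56 = 31.36
  Written exam 73 × 0.18 = 13.14
  Midterm exam 42 × 0.1 = 4.2
  Problem sets 71 × 0.16 = 11.36
Sum = 60.06
Extra credit: 60.06 + 1 = 61.06
61.06 is ≥ 60 and < 70 → D

D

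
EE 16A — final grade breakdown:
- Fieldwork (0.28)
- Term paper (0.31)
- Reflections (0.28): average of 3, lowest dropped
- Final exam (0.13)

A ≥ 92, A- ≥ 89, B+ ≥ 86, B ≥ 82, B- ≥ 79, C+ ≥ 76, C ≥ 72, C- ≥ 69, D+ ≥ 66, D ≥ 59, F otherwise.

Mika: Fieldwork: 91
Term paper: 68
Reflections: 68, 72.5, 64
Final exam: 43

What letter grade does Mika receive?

C-

Reflections: drop 64 → average of remaining 2 = 140.5/2 = 70.25
Weighted total:
  Fieldwork 91 × 0.28 = 25.48
  Term paper 68 × 0.31 = 21.08
  Reflections 70.25 × 0.28 = 19.67
  Final exam 43 × 0.13 = 5.59
Sum = 71.82
71.82 is ≥ 69 and < 72 → C-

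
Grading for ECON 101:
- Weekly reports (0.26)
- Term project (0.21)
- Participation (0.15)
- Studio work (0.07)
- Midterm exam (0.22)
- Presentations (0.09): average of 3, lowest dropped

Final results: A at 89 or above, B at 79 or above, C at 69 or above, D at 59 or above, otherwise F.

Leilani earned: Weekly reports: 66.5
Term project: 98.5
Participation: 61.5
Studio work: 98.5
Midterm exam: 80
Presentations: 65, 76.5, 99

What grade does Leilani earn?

Presentations: drop 65 → average of remaining 2 = 175.5/2 = 87.75
Weighted total:
  Weekly reports 66.5 × 0.26 = 17.29
  Term project 98.5 × 0.21 = 20.685
  Participation 61.5 × 0.15 = 9.225
  Studio work 98.5 × 0.07 = 6.895
  Midterm exam 80 × 0.22 = 17.6
  Presentations 87.75 × 0.09 = 7.8975
Sum = 79.5925
79.5925 is ≥ 79 and < 89 → B

B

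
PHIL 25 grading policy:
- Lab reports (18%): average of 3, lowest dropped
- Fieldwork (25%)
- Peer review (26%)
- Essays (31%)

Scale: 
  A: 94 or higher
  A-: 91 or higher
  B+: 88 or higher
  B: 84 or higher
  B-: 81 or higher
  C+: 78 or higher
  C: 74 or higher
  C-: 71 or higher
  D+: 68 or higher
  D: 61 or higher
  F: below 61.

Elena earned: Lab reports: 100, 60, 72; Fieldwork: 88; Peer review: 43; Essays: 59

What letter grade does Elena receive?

D

Lab reports: drop 60 → average of remaining 2 = 172/2 = 86
Weighted total:
  Lab reports 86 × 0.18 = 15.48
  Fieldwork 88 × 0.25 = 22
  Peer review 43 × 0.26 = 11.18
  Essays 59 × 0.31 = 18.29
Sum = 66.95
66.95 is ≥ 61 and < 68 → D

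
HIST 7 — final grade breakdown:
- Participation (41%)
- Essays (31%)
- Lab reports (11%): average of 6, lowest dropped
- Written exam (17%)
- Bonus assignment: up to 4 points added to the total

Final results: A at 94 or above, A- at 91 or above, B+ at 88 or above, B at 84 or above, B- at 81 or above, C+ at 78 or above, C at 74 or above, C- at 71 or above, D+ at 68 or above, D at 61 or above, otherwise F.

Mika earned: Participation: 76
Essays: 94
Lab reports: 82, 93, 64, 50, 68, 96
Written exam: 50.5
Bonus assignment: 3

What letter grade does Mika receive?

Lab reports: drop 50 → average of remaining 5 = 403/5 = 80.6
Weighted total:
  Participation 76 × 0.41 = 31.16
  Essays 94 × 0.31 = 29.14
  Lab reports 80.6 × 0.11 = 8.866
  Written exam 50.5 × 0.17 = 8.585
Sum = 77.751
Bonus assignment: 77.751 + 3 = 80.751
80.751 is ≥ 78 and < 81 → C+

C+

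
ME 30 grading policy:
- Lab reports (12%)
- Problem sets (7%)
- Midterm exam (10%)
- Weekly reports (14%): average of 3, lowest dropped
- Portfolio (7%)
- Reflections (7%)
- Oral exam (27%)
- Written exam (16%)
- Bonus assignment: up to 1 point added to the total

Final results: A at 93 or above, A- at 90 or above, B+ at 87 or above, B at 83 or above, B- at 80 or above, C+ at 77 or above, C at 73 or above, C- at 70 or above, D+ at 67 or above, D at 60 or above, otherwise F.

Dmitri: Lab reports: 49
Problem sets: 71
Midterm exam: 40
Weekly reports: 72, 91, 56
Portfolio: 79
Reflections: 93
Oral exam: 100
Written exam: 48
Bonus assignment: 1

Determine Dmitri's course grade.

Weekly reports: drop 56 → average of remaining 2 = 163/2 = 81.5
Weighted total:
  Lab reports 49 × 0.12 = 5.88
  Problem sets 71 × 0.07 = 4.97
  Midterm exam 40 × 0.1 = 4
  Weekly reports 81.5 × 0.14 = 11.41
  Portfolio 79 × 0.07 = 5.53
  Reflections 93 × 0.07 = 6.51
  Oral exam 100 × 0.27 = 27
  Written exam 48 × 0.16 = 7.68
Sum = 72.98
Bonus assignment: 72.98 + 1 = 73.98
73.98 is ≥ 73 and < 77 → C

C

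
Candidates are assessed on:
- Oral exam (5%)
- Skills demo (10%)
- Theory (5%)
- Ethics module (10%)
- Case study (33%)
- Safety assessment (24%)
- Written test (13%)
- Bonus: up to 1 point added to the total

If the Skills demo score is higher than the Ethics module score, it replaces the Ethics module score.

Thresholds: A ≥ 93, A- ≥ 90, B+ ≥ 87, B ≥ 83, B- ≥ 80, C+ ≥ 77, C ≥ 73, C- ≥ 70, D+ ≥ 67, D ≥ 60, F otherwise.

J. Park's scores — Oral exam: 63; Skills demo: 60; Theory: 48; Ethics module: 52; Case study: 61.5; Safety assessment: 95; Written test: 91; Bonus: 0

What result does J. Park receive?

C-

Skills demo (60) > Ethics module (52), so Ethics module counts as 60.
Weighted total:
  Oral exam 63 × 0.05 = 3.15
  Skills demo 60 × 0.1 = 6
  Theory 48 × 0.05 = 2.4
  Ethics module 60 × 0.1 = 6
  Case study 61.5 × 0.33 = 20.295
  Safety assessment 95 × 0.24 = 22.8
  Written test 91 × 0.13 = 11.83
Sum = 72.475
Bonus: 72.475 + 0 = 72.475
72.475 is ≥ 70 and < 73 → C-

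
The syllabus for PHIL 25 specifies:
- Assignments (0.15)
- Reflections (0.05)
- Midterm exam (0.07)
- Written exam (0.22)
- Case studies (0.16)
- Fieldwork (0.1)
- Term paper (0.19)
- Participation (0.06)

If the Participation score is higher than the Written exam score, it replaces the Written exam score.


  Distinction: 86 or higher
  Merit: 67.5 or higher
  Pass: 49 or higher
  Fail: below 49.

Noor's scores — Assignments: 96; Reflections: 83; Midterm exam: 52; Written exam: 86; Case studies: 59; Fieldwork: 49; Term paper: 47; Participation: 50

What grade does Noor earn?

Pass

Participation (50) ≤ Written exam (86), so Written exam stays at 86.
Weighted total:
  Assignments 96 × 0.15 = 14.4
  Reflections 83 × 0.05 = 4.15
  Midterm exam 52 × 0.07 = 3.64
  Written exam 86 × 0.22 = 18.92
  Case studies 59 × 0.16 = 9.44
  Fieldwork 49 × 0.1 = 4.9
  Term paper 47 × 0.19 = 8.93
  Participation 50 × 0.06 = 3
Sum = 67.38
67.38 is ≥ 49 and < 67.5 → Pass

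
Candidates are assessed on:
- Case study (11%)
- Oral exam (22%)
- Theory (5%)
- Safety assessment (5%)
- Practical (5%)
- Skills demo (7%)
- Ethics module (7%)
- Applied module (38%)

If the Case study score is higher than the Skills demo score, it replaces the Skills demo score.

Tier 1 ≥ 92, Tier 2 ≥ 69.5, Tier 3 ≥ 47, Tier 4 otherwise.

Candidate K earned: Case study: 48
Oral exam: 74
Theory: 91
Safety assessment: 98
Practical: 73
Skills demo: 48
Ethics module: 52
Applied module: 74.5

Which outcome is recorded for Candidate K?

Case study (48) ≤ Skills demo (48), so Skills demo stays at 48.
Weighted total:
  Case study 48 × 0.11 = 5.28
  Oral exam 74 × 0.22 = 16.28
  Theory 91 × 0.05 = 4.55
  Safety assessment 98 × 0.05 = 4.9
  Practical 73 × 0.05 = 3.65
  Skills demo 48 × 0.07 = 3.36
  Ethics module 52 × 0.07 = 3.64
  Applied module 74.5 × 0.38 = 28.31
Sum = 69.97
69.97 is ≥ 69.5 and < 92 → Tier 2

Tier 2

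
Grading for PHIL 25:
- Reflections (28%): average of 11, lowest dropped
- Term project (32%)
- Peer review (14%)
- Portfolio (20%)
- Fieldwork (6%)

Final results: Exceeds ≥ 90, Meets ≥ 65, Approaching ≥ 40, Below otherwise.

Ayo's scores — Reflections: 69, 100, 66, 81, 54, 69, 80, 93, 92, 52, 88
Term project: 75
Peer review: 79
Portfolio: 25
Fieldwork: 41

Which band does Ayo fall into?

Reflections: drop 52 → average of remaining 10 = 792/10 = 79.2
Weighted total:
  Reflections 79.2 × 0.28 = 22.176
  Term project 75 × 0.32 = 24
  Peer review 79 × 0.14 = 11.06
  Portfolio 25 × 0.2 = 5
  Fieldwork 41 × 0.06 = 2.46
Sum = 64.696
64.696 is ≥ 40 and < 65 → Approaching

Approaching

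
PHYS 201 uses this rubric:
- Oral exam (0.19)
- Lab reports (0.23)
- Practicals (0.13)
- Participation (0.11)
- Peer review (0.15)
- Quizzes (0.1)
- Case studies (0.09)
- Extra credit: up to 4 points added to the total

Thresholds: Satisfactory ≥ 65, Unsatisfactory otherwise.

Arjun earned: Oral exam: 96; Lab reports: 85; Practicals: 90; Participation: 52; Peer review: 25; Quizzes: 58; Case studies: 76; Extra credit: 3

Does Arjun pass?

Weighted total:
  Oral exam 96 × 0.19 = 18.24
  Lab reports 85 × 0.23 = 19.55
  Practicals 90 × 0.13 = 11.7
  Participation 52 × 0.11 = 5.72
  Peer review 25 × 0.15 = 3.75
  Quizzes 58 × 0.1 = 5.8
  Case studies 76 × 0.09 = 6.84
Sum = 71.6
Extra credit: 71.6 + 3 = 74.6
74.6 ≥ 65 → Satisfactory

Satisfactory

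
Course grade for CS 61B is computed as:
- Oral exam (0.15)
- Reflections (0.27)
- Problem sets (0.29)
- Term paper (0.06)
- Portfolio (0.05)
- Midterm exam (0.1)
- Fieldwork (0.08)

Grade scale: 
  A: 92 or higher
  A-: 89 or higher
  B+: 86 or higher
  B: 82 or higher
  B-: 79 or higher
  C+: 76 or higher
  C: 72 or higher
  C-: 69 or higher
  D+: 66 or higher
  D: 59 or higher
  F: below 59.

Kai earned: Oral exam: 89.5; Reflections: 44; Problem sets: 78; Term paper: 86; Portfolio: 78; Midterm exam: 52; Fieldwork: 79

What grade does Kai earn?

D+

Weighted total:
  Oral exam 89.5 × 0.15 = 13.425
  Reflections 44 × 0.27 = 11.88
  Problem sets 78 × 0.29 = 22.62
  Term paper 86 × 0.06 = 5.16
  Portfolio 78 × 0.05 = 3.9
  Midterm exam 52 × 0.1 = 5.2
  Fieldwork 79 × 0.08 = 6.32
Sum = 68.505
68.505 is ≥ 66 and < 69 → D+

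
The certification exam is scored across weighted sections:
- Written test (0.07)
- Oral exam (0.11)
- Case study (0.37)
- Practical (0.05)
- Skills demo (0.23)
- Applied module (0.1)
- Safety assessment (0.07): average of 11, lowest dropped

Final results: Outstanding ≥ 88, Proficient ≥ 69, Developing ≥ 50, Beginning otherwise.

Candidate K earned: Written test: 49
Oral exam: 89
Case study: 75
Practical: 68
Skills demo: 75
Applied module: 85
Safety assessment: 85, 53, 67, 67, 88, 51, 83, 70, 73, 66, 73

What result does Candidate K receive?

Safety assessment: drop 51 → average of remaining 10 = 725/10 = 72.5
Weighted total:
  Written test 49 × 0.07 = 3.43
  Oral exam 89 × 0.11 = 9.79
  Case study 75 × 0.37 = 27.75
  Practical 68 × 0.05 = 3.4
  Skills demo 75 × 0.23 = 17.25
  Applied module 85 × 0.1 = 8.5
  Safety assessment 72.5 × 0.07 = 5.075
Sum = 75.195
75.195 is ≥ 69 and < 88 → Proficient

Proficient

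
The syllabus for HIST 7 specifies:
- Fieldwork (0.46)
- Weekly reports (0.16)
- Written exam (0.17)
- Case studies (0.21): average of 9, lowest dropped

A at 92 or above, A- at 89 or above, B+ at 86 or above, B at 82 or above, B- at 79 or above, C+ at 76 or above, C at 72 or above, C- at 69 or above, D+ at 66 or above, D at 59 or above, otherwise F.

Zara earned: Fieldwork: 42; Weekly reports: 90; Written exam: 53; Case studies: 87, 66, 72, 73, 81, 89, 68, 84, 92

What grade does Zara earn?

D

Case studies: drop 66 → average of remaining 8 = 646/8 = 80.75
Weighted total:
  Fieldwork 42 × 0.46 = 19.32
  Weekly reports 90 × 0.16 = 14.4
  Written exam 53 × 0.17 = 9.01
  Case studies 80.75 × 0.21 = 16.9575
Sum = 59.6875
59.6875 is ≥ 59 and < 66 → D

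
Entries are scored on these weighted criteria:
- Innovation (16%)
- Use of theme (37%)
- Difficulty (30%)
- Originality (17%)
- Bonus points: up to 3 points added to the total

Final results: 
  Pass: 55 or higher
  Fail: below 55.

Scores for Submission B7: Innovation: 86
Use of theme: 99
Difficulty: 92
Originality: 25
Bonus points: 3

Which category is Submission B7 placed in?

Pass

Weighted total:
  Innovation 86 × 0.16 = 13.76
  Use of theme 99 × 0.37 = 36.63
  Difficulty 92 × 0.3 = 27.6
  Originality 25 × 0.17 = 4.25
Sum = 82.24
Bonus points: 82.24 + 3 = 85.24
85.24 ≥ 55 → Pass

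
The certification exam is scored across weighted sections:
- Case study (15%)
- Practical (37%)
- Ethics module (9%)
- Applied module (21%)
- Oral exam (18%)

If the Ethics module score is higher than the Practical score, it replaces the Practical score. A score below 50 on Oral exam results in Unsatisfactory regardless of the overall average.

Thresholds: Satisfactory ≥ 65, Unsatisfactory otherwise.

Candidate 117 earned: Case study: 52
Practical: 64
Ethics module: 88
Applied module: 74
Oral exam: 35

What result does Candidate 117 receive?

Ethics module (88) > Practical (64), so Practical counts as 88.
Oral exam score 35 < 50: minimum not met.
Weighted total:
  Case study 52 × 0.15 = 7.8
  Practical 88 × 0.37 = 32.56
  Ethics module 88 × 0.09 = 7.92
  Applied module 74 × 0.21 = 15.54
  Oral exam 35 × 0.18 = 6.3
Sum = 70.12
Because the Oral exam minimum was not met, the result is Unsatisfactory.

Unsatisfactory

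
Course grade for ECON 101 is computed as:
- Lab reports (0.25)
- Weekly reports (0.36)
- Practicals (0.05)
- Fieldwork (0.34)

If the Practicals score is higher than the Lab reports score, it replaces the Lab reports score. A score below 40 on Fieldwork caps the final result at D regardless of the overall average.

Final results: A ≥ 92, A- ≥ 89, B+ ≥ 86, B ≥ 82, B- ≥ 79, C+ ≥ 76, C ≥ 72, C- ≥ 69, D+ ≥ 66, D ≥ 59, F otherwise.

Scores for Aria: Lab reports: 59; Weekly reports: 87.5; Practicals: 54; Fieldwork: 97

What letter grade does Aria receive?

Practicals (54) ≤ Lab reports (59), so Lab reports stays at 59.
Fieldwork score 97 ≥ 40: minimum met.
Weighted total:
  Lab reports 59 × 0.25 = 14.75
  Weekly reports 87.5 × 0.36 = 31.5
  Practicals 54 × 0.05 = 2.7
  Fieldwork 97 × 0.34 = 32.98
Sum = 81.93
81.93 is ≥ 79 and < 82 → B-

B-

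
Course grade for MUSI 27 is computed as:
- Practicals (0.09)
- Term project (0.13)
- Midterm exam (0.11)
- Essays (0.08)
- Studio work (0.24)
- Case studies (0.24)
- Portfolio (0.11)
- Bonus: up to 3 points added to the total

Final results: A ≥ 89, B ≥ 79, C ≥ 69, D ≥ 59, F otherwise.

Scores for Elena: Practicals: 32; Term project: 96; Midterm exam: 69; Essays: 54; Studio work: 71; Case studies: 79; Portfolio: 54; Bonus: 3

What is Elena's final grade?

Weighted total:
  Practicals 32 × 0.09 = 2.88
  Term project 96 × 0.13 = 12.48
  Midterm exam 69 × 0.11 = 7.59
  Essays 54 × 0.08 = 4.32
  Studio work 71 × 0.24 = 17.04
  Case studies 79 × 0.24 = 18.96
  Portfolio 54 × 0.11 = 5.94
Sum = 69.21
Bonus: 69.21 + 3 = 72.21
72.21 is ≥ 69 and < 79 → C

C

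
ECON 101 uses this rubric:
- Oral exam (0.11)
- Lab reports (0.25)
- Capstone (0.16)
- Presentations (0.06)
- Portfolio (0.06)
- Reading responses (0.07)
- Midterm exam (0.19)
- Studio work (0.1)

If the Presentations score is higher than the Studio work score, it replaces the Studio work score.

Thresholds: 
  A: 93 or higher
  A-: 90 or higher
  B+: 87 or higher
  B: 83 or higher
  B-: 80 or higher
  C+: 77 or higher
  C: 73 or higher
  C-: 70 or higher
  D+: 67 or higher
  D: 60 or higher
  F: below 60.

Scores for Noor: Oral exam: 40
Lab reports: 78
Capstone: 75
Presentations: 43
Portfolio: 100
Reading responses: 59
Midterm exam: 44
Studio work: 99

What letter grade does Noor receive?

Presentations (43) ≤ Studio work (99), so Studio work stays at 99.
Weighted total:
  Oral exam 40 × 0.11 = 4.4
  Lab reports 78 × 0.25 = 19.5
  Capstone 75 × 0.16 = 12
  Presentations 43 × 0.06 = 2.58
  Portfolio 100 × 0.06 = 6
  Reading responses 59 × 0.07 = 4.13
  Midterm exam 44 × 0.19 = 8.36
  Studio work 99 × 0.1 = 9.9
Sum = 66.87
66.87 is ≥ 60 and < 67 → D

D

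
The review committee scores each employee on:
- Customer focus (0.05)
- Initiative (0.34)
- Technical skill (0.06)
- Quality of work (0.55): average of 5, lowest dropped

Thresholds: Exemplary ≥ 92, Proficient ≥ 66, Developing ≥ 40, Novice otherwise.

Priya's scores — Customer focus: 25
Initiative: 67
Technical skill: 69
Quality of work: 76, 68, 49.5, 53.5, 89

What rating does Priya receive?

Quality of work: drop 49.5 → average of remaining 4 = 286.5/4 = 71.625
Weighted total:
  Customer focus 25 × 0.05 = 1.25
  Initiative 67 × 0.34 = 22.78
  Technical skill 69 × 0.06 = 4.14
  Quality of work 71.625 × 0.55 = 39.39375
Sum = 67.56375
67.56375 is ≥ 66 and < 92 → Proficient

Proficient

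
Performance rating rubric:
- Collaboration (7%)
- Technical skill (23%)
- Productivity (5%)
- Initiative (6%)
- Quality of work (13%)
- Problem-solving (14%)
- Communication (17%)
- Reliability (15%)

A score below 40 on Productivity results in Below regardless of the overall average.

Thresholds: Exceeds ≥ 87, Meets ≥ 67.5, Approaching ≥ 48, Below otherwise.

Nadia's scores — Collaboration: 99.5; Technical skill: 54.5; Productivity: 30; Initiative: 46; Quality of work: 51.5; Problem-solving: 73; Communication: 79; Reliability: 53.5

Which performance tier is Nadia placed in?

Below

Productivity score 30 < 40: minimum not met.
Weighted total:
  Collaboration 99.5 × 0.07 = 6.965
  Technical skill 54.5 × 0.23 = 12.535
  Productivity 30 × 0.05 = 1.5
  Initiative 46 × 0.06 = 2.76
  Quality of work 51.5 × 0.13 = 6.695
  Problem-solving 73 × 0.14 = 10.22
  Communication 79 × 0.17 = 13.43
  Reliability 53.5 × 0.15 = 8.025
Sum = 62.13
Because the Productivity minimum was not met, the result is Below.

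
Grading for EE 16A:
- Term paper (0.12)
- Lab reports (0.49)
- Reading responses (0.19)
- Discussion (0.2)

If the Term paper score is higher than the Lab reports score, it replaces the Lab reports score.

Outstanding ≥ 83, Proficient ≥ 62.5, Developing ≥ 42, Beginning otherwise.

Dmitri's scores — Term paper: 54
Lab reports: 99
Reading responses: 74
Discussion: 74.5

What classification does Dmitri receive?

Outstanding

Term paper (54) ≤ Lab reports (99), so Lab reports stays at 99.
Weighted total:
  Term paper 54 × 0.12 = 6.48
  Lab reports 99 × 0.49 = 48.51
  Reading responses 74 × 0.19 = 14.06
  Discussion 74.5 × 0.2 = 14.9
Sum = 83.95
83.95 ≥ 83 → Outstanding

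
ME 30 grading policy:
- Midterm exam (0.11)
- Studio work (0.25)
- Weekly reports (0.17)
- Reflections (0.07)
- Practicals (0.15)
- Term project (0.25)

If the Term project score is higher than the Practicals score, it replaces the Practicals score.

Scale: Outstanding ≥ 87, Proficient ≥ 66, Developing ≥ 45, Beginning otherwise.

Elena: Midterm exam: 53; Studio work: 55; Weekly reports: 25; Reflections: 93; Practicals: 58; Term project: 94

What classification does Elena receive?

Proficient

Term project (94) > Practicals (58), so Practicals counts as 94.
Weighted total:
  Midterm exam 53 × 0.11 = 5.83
  Studio work 55 × 0.25 = 13.75
  Weekly reports 25 × 0.17 = 4.25
  Reflections 93 × 0.07 = 6.51
  Practicals 94 × 0.15 = 14.1
  Term project 94 × 0.25 = 23.5
Sum = 67.94
67.94 is ≥ 66 and < 87 → Proficient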